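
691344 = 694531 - 3187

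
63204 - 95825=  - 32621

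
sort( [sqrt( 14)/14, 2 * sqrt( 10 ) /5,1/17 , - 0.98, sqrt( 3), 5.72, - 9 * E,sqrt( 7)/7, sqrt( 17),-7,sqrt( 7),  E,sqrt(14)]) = [ - 9*E, - 7, - 0.98,  1/17,sqrt( 14 )/14,sqrt(7)/7,2*sqrt(10 )/5,  sqrt ( 3 ),sqrt( 7), E,sqrt( 14 ),sqrt ( 17 ),5.72 ] 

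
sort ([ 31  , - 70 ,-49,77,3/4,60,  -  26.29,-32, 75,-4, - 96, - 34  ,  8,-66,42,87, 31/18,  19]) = [-96, - 70, -66,-49, - 34, - 32,  -  26.29, - 4, 3/4,31/18,8, 19, 31, 42,  60, 75,77,87] 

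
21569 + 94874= 116443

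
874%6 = 4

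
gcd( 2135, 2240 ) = 35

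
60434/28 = 2158 +5/14=2158.36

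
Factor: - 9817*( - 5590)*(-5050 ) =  - 277129001500 = - 2^2 * 5^3*13^1 * 43^1*101^1*9817^1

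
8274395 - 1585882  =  6688513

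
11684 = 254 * 46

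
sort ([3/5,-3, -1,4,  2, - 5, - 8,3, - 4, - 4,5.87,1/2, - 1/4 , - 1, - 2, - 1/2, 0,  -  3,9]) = [ - 8, - 5,  -  4, - 4, -3, - 3, - 2, - 1, - 1, - 1/2, - 1/4, 0, 1/2,3/5 , 2, 3,4,  5.87,9]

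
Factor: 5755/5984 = 2^(-5 )*5^1*11^( - 1 ) * 17^(-1)*1151^1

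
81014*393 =31838502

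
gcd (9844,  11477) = 23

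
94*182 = 17108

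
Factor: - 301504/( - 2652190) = 150752/1326095 = 2^5 * 5^(-1 )*7^1*337^( - 1)*673^1*787^(-1)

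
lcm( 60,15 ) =60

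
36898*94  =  3468412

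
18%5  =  3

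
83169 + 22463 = 105632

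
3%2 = 1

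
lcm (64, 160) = 320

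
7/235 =7/235 = 0.03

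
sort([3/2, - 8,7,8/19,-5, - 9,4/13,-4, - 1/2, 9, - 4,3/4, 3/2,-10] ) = [-10, - 9,  -  8 , - 5, - 4, - 4,-1/2, 4/13,  8/19, 3/4,3/2,3/2,7,9]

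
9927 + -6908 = 3019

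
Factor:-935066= - 2^1*11^1*19^1*2237^1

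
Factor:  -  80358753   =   - 3^1 * 419^1*63929^1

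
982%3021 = 982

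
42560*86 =3660160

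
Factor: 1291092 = 2^2*3^1*11^1*9781^1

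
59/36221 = 59/36221 = 0.00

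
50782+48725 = 99507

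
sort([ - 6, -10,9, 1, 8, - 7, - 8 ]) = [ - 10, - 8, - 7, - 6,  1, 8,9 ]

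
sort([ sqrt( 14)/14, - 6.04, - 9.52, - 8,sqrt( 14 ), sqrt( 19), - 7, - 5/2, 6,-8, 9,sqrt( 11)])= [ - 9.52, - 8, - 8,-7, - 6.04, - 5/2,sqrt( 14)/14,sqrt( 11) , sqrt( 14),sqrt( 19 ),6, 9]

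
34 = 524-490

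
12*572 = 6864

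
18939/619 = 18939/619 = 30.60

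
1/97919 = 1/97919 = 0.00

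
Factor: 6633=3^2 * 11^1*  67^1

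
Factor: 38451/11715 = 12817/3905= 5^ ( - 1 )*7^1*11^( -1 )*71^( - 1)*1831^1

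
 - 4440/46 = - 2220/23=-96.52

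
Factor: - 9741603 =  - 3^1*1213^1*2677^1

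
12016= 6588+5428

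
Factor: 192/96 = 2= 2^1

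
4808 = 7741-2933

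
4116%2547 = 1569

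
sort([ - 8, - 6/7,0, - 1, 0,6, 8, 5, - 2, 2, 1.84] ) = [- 8, - 2,-1, -6/7, 0,  0, 1.84,2,5, 6, 8]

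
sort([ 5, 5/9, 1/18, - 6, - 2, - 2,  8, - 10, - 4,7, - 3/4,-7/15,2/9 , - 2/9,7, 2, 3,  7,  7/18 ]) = [ - 10, - 6, - 4,-2, - 2,  -  3/4, - 7/15, - 2/9,1/18,2/9,7/18, 5/9, 2, 3, 5, 7, 7,7, 8]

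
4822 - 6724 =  - 1902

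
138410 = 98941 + 39469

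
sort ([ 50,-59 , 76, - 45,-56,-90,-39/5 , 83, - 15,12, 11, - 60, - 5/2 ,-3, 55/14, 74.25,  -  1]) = [- 90, - 60 ,-59, - 56,-45, - 15, - 39/5,-3, - 5/2,-1, 55/14,11,12,50,  74.25 , 76,83 ] 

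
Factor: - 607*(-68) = 2^2*17^1 * 607^1 = 41276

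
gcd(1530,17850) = 510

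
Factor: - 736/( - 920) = 2^2*5^( - 1) = 4/5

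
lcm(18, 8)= 72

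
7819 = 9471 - 1652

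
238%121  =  117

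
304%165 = 139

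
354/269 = 1 + 85/269 = 1.32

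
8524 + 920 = 9444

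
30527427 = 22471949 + 8055478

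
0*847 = 0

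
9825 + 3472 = 13297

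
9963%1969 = 118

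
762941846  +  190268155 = 953210001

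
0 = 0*75765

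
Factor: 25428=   2^2*3^1*13^1*163^1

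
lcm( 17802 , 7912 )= 71208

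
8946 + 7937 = 16883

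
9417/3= 3139  =  3139.00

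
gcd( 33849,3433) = 1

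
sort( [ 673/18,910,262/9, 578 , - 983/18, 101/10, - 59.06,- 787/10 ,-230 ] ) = [-230, - 787/10, - 59.06, - 983/18,  101/10, 262/9,673/18,578,  910]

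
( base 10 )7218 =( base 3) 100220100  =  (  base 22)ek2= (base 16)1c32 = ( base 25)bdi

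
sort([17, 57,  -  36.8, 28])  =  [  -  36.8, 17, 28, 57] 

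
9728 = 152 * 64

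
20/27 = 20/27 = 0.74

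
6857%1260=557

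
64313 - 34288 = 30025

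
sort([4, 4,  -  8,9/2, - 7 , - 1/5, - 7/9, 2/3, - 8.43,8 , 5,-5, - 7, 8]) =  [-8.43,  -  8, - 7, - 7, - 5  , - 7/9, - 1/5,2/3, 4, 4, 9/2,5, 8,8]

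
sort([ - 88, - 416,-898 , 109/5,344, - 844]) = [ - 898, - 844, -416,-88, 109/5 , 344 ] 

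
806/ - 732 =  - 2  +  329/366 = -  1.10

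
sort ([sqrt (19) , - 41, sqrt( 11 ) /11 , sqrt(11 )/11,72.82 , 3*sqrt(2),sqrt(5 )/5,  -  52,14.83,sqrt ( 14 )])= [-52, - 41,sqrt( 11 )/11,sqrt (11) /11,sqrt( 5) /5,sqrt(14 ), 3* sqrt(2 ),sqrt(19 ),14.83, 72.82 ] 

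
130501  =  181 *721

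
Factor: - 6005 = -5^1*1201^1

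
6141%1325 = 841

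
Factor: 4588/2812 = 19^(-1)*31^1 = 31/19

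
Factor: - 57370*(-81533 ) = 2^1*5^1 * 5737^1* 81533^1 = 4677548210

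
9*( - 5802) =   -  52218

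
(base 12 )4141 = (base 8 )15701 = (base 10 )7105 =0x1BC1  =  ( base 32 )6u1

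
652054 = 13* 50158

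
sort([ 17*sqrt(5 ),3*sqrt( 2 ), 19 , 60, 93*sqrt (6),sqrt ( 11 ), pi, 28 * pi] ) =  [pi,sqrt(11 ), 3 * sqrt(2), 19,  17*sqrt (5 ),60,28*pi, 93*sqrt( 6)]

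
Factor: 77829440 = 2^6*5^1 * 13^1*53^1*353^1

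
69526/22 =34763/11 = 3160.27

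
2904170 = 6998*415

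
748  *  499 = 373252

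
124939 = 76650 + 48289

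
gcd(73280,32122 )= 2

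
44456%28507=15949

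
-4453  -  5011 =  - 9464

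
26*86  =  2236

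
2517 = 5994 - 3477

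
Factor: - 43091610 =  - 2^1* 3^1*5^1*1436387^1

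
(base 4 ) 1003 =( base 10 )67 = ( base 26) 2F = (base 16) 43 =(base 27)2D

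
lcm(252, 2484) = 17388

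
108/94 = 1 + 7/47  =  1.15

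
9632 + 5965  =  15597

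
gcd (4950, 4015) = 55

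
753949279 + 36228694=790177973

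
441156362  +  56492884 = 497649246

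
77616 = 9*8624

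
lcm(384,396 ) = 12672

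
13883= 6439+7444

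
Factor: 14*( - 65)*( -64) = 2^7 * 5^1 * 7^1*13^1 = 58240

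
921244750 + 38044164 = 959288914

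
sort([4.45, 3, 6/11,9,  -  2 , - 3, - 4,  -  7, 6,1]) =[ - 7, -4, - 3, - 2 , 6/11, 1, 3,4.45, 6,9 ] 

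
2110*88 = 185680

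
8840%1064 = 328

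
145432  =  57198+88234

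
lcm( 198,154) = 1386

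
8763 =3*2921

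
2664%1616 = 1048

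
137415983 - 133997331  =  3418652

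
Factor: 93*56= 5208 = 2^3* 3^1*7^1*31^1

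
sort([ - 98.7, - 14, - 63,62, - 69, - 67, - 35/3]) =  [-98.7, - 69, - 67, - 63, - 14, - 35/3,62]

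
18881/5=18881/5 = 3776.20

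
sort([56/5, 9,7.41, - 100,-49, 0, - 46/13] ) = [ - 100, - 49,-46/13, 0, 7.41,9 , 56/5]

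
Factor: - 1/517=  - 11^( - 1) * 47^( - 1 )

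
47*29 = 1363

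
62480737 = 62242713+238024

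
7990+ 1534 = 9524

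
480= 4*120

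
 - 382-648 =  - 1030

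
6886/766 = 3443/383=8.99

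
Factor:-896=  - 2^7*7^1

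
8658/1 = 8658 = 8658.00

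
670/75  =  8+14/15 = 8.93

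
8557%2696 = 469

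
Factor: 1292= 2^2*17^1*19^1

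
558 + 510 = 1068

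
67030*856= 57377680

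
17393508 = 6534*2662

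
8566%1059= 94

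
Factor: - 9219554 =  - 2^1 * 379^1*12163^1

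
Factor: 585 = 3^2*5^1*13^1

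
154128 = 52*2964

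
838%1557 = 838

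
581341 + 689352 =1270693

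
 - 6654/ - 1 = 6654 + 0/1 = 6654.00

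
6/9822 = 1/1637 = 0.00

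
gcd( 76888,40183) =1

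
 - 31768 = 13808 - 45576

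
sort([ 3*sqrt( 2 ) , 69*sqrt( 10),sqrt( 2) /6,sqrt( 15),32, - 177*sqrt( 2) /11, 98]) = [ - 177*sqrt(2 ) /11 , sqrt( 2)/6, sqrt( 15), 3*sqrt( 2),32,98 , 69  *  sqrt(10 ) ] 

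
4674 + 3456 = 8130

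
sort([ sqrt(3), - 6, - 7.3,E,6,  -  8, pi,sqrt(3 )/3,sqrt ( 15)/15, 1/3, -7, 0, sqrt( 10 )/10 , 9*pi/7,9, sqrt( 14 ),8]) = [- 8, - 7.3, - 7,-6, 0 , sqrt( 15 )/15, sqrt(10 )/10, 1/3,sqrt( 3 ) /3, sqrt( 3 ), E, pi, sqrt( 14 ),9*pi/7, 6, 8,  9 ] 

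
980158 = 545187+434971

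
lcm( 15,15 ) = 15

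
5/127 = 5/127=0.04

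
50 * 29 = 1450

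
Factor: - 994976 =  - 2^5*17^1  *31^1 * 59^1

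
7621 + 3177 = 10798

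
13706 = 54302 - 40596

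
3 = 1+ 2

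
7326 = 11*666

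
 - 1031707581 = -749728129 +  - 281979452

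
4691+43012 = 47703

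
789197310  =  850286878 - 61089568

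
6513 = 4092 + 2421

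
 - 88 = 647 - 735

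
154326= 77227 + 77099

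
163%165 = 163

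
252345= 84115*3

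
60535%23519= 13497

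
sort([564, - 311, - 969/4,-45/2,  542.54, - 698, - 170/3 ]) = [ - 698,-311,  -  969/4, - 170/3,-45/2,542.54,564]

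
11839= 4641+7198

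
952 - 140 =812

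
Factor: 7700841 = 3^2 * 79^1*10831^1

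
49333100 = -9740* (-5065) 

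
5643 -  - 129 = 5772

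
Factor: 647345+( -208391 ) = 438954  =  2^1 * 3^1*149^1*491^1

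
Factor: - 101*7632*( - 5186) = 3997534752= 2^5*3^2*53^1*101^1*2593^1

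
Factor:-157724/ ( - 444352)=301/848 = 2^( - 4)*  7^1*43^1 * 53^ (-1 ) 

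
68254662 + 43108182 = 111362844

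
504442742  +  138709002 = 643151744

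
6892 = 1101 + 5791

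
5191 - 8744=-3553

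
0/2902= 0  =  0.00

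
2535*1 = 2535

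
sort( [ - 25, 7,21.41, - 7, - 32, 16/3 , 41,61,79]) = [ - 32, - 25, - 7, 16/3, 7 , 21.41, 41,  61 , 79]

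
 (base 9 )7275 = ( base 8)12325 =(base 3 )21022112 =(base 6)40405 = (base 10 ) 5333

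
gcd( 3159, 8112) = 39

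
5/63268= 5/63268 = 0.00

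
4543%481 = 214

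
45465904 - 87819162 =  - 42353258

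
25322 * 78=1975116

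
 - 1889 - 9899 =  - 11788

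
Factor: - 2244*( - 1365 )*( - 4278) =  -  2^3*3^3*5^1*7^1*11^1*13^1*17^1*23^1*31^1 = - 13103770680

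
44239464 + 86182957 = 130422421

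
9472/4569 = 2 + 334/4569 =2.07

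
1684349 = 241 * 6989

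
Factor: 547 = 547^1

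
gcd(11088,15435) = 63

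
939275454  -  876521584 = 62753870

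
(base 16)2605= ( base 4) 2120011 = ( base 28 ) cbh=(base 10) 9733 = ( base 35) 7x3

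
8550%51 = 33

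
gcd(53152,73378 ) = 2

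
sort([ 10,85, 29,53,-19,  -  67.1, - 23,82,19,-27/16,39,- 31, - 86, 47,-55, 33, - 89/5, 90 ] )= [  -  86, - 67.1,-55 , - 31,-23, - 19, - 89/5,-27/16,10,19, 29,33,39,  47,53,  82, 85,90 ] 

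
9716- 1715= 8001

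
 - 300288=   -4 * 75072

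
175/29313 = 175/29313 = 0.01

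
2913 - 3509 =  - 596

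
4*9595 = 38380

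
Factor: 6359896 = 2^3*71^1*11197^1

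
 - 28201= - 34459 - - 6258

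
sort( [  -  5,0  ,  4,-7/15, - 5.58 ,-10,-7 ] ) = [ - 10, - 7 , - 5.58, - 5, - 7/15,0,4 ]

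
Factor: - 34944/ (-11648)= 3^1= 3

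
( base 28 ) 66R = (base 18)f23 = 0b1001100100011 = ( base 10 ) 4899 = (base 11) 3754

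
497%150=47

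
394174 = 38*10373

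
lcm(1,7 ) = 7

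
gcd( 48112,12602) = 2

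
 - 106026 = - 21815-84211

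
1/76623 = 1/76623 = 0.00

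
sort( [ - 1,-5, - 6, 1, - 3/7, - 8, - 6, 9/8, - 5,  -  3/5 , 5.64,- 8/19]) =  [ - 8,-6, - 6, - 5, - 5,  -  1, - 3/5, - 3/7, - 8/19, 1,9/8, 5.64]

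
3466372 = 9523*364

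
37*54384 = 2012208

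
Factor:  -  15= - 3^1*5^1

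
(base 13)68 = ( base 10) 86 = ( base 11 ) 79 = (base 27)35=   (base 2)1010110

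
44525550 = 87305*510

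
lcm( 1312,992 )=40672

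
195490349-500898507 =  - 305408158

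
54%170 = 54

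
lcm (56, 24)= 168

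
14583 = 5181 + 9402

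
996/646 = 1 + 175/323 =1.54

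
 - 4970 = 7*( - 710 )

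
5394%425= 294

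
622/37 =16 + 30/37 = 16.81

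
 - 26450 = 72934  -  99384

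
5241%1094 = 865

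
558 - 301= 257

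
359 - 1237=-878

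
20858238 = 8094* 2577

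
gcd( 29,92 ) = 1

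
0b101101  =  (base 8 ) 55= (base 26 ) 1j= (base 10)45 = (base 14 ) 33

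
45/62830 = 9/12566  =  0.00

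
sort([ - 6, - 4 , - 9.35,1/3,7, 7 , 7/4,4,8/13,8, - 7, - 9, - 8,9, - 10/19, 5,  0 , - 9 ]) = [ - 9.35, - 9, - 9, - 8, - 7 ,-6, - 4, - 10/19, 0, 1/3,8/13,7/4,4,  5,7,  7, 8,9]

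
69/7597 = 69/7597 = 0.01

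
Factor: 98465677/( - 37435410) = - 2^ (-1) * 3^(-2 )*5^( - 1)*457^1 * 215461^1*415949^ ( - 1 ) 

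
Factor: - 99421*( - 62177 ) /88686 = 6181699517/88686 = 2^ ( - 1)*3^( - 2)*7^2*13^( - 1)*97^1*379^( - 1)*641^1*2029^1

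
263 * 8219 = 2161597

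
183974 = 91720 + 92254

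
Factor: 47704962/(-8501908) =-23852481/4250954 = -2^( - 1)*3^1 * 2125477^(-1 )*7950827^1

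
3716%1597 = 522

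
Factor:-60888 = - 2^3 * 3^1*43^1 * 59^1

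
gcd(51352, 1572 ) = 524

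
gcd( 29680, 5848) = 8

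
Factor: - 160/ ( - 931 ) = 2^5*5^1* 7^(-2)*19^( - 1) 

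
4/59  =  4/59   =  0.07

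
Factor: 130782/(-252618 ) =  - 307^1*593^(-1 ) = -307/593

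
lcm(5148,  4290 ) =25740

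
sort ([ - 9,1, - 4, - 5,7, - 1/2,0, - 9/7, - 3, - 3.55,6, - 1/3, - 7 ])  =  [ - 9, - 7,  -  5,  -  4, - 3.55,  -  3, - 9/7, - 1/2, - 1/3, 0,1,6,7] 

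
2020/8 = 505/2 = 252.50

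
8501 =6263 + 2238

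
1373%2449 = 1373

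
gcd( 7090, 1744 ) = 2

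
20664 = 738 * 28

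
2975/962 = 2975/962 = 3.09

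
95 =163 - 68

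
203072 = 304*668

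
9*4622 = 41598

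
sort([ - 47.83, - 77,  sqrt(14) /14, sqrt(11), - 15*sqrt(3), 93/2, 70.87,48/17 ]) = [-77, - 47.83, - 15 * sqrt(3),  sqrt( 14) /14,  48/17,sqrt( 11),  93/2 , 70.87]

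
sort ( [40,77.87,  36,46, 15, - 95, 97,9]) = [ - 95,9,15, 36,40, 46,77.87,97]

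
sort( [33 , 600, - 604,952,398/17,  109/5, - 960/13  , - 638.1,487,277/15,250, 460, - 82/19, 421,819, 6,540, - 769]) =[ - 769 ,  -  638.1, - 604, - 960/13, - 82/19,6 , 277/15, 109/5, 398/17, 33,250,421,460,487, 540,600,819, 952]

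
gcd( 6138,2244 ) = 66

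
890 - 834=56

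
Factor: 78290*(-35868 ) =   -  2^3 * 3^1 *5^1 * 7^2* 61^1*7829^1 = -  2808105720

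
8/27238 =4/13619 = 0.00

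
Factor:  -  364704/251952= -262/181  =  -2^1*131^1*181^(- 1)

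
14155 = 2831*5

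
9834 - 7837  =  1997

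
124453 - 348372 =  - 223919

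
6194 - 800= 5394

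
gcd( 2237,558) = 1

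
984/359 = 2+266/359  =  2.74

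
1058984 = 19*55736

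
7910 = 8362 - 452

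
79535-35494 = 44041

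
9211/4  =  9211/4 = 2302.75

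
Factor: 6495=3^1*5^1*433^1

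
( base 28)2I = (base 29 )2G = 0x4a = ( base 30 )2E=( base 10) 74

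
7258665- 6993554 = 265111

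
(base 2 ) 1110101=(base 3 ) 11100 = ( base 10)117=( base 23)52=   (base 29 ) 41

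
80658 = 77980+2678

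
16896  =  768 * 22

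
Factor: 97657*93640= 9144601480=2^3*5^1*7^2*1993^1*2341^1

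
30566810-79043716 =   -  48476906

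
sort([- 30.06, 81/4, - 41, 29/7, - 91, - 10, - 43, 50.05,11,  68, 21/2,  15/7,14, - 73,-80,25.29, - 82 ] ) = [ - 91, - 82, - 80, - 73 , - 43, - 41, - 30.06, - 10 , 15/7,29/7, 21/2,  11, 14,81/4, 25.29,50.05,68]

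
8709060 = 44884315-36175255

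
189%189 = 0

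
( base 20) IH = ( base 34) B3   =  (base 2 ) 101111001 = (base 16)179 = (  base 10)377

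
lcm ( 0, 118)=0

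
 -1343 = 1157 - 2500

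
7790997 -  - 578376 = 8369373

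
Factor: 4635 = 3^2*5^1*103^1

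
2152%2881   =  2152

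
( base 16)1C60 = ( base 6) 53344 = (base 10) 7264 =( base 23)dgj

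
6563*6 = 39378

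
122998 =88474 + 34524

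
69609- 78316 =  - 8707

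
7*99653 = 697571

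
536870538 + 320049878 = 856920416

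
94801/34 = 2788+9/34=2788.26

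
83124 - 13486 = 69638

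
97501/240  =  97501/240 = 406.25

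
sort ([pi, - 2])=[-2,pi ] 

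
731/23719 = 731/23719 = 0.03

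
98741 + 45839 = 144580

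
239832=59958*4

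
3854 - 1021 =2833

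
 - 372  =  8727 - 9099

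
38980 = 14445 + 24535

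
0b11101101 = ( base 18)d3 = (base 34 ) 6X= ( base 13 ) 153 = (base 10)237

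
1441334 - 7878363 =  - 6437029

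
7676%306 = 26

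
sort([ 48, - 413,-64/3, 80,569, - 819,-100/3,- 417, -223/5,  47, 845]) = [-819 , - 417, - 413, - 223/5, - 100/3,-64/3,47, 48,80,569, 845]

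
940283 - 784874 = 155409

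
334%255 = 79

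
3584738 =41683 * 86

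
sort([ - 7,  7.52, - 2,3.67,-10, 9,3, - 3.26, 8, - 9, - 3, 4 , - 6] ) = [ - 10,  -  9, - 7,-6 ,  -  3.26, - 3, - 2, 3,  3.67,4, 7.52, 8,9]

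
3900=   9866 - 5966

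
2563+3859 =6422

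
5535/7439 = 5535/7439  =  0.74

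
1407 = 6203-4796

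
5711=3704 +2007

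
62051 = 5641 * 11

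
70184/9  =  7798 + 2/9= 7798.22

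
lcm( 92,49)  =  4508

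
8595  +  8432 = 17027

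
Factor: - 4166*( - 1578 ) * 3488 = 2^7*3^1*109^1 *263^1*2083^1 = 22929930624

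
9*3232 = 29088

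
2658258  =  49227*54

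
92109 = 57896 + 34213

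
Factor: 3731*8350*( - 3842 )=-119693091700 = -2^2*5^2*7^1 *13^1*17^1*41^1*113^1*167^1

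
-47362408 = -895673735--848311327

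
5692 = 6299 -607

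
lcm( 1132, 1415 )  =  5660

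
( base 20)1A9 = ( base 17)21E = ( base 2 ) 1001100001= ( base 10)609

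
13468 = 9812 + 3656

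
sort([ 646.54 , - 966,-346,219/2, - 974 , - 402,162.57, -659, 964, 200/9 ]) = [-974,- 966,-659, - 402 ,-346,  200/9,219/2,162.57, 646.54,  964]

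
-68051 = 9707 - 77758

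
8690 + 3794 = 12484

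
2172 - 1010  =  1162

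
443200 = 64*6925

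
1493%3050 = 1493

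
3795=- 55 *( - 69 ) 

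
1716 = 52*33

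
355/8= 355/8 = 44.38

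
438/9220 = 219/4610 =0.05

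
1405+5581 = 6986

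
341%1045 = 341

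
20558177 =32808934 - 12250757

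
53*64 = 3392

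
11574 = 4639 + 6935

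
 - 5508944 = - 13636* 404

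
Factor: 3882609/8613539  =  3^2*11^( - 1)*389^1*773^( - 1)*1013^( - 1 ) *1109^1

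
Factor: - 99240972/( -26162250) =2^1* 5^(-3 ) * 919^1*8999^1 * 34883^( - 1) = 16540162/4360375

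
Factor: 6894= 2^1*3^2 * 383^1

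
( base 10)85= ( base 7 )151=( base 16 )55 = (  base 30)2p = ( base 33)2J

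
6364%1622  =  1498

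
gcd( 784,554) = 2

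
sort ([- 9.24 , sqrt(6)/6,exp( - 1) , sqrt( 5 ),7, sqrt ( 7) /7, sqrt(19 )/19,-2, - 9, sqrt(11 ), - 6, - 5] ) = [  -  9.24, - 9,  -  6, - 5,-2,  sqrt( 19) /19, exp( - 1), sqrt( 7)/7,sqrt(6)/6, sqrt( 5),sqrt( 11 ),7 ]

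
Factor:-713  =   - 23^1 * 31^1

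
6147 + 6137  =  12284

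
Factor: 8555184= 2^4*3^2*11^2*491^1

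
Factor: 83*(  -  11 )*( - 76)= 69388 = 2^2 * 11^1 * 19^1 *83^1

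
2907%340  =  187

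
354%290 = 64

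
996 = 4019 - 3023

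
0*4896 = 0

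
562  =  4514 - 3952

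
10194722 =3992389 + 6202333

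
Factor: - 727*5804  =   -2^2*727^1 * 1451^1 = -4219508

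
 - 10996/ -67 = 10996/67 = 164.12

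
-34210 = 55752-89962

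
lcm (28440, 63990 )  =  255960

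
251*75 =18825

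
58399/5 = 58399/5 = 11679.80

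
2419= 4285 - 1866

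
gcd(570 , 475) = 95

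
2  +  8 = 10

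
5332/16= 333 + 1/4   =  333.25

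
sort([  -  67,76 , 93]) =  [- 67,76,93]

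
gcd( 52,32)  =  4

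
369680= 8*46210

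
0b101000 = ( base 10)40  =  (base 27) 1d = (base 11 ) 37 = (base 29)1B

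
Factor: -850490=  - 2^1*5^1*85049^1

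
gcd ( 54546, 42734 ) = 2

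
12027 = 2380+9647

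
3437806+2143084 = 5580890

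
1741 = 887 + 854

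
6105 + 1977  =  8082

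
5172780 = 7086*730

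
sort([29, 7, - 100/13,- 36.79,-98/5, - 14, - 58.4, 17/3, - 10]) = [ - 58.4, - 36.79,-98/5, -14,  -  10, - 100/13,17/3, 7,29 ] 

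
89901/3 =29967=29967.00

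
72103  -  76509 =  - 4406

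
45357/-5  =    -  9072  +  3/5 = - 9071.40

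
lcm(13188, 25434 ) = 356076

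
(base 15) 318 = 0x2BA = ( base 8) 1272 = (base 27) PN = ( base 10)698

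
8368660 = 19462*430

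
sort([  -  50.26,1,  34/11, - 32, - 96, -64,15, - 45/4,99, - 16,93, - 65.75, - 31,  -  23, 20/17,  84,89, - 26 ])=[ - 96,  -  65.75, - 64, - 50.26, - 32,-31, - 26, - 23, - 16, - 45/4,1, 20/17,34/11, 15,84,89 , 93, 99]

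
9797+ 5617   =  15414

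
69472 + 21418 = 90890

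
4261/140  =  4261/140 = 30.44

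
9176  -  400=8776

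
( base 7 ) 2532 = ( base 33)su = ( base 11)798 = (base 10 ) 954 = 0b1110111010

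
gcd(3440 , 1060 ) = 20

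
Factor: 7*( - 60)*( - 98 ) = 41160 = 2^3*3^1*5^1*7^3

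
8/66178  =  4/33089 = 0.00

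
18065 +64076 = 82141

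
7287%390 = 267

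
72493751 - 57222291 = 15271460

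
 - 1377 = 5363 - 6740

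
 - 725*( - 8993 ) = 6519925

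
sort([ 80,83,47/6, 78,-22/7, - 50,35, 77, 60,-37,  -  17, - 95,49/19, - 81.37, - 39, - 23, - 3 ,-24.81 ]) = [-95,-81.37, - 50, - 39, - 37,-24.81, -23,-17,  -  22/7, - 3, 49/19, 47/6,35, 60,77,78, 80,83 ]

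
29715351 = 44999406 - 15284055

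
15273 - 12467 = 2806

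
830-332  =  498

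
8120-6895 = 1225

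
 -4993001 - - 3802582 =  - 1190419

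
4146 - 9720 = -5574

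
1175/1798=1175/1798 = 0.65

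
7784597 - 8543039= -758442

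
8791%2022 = 703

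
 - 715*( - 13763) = 9840545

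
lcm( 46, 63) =2898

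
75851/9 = 8427+8/9 =8427.89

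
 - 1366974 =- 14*97641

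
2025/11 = 184  +  1/11 = 184.09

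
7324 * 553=4050172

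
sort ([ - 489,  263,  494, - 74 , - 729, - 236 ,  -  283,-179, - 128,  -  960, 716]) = [ - 960, - 729, - 489, - 283 , - 236,-179,- 128, -74,263 , 494,716 ]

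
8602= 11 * 782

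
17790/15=1186=1186.00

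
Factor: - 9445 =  - 5^1 *1889^1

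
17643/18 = 5881/6 = 980.17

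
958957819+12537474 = 971495293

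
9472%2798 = 1078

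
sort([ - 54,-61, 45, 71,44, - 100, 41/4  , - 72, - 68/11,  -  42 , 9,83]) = [-100, -72, - 61, - 54 , - 42 , - 68/11, 9,  41/4, 44,  45,71,83]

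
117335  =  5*23467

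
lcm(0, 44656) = 0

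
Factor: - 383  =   - 383^1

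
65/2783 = 65/2783 =0.02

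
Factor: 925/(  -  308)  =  -2^( - 2)*5^2 *7^ (  -  1 )*11^( - 1 ) * 37^1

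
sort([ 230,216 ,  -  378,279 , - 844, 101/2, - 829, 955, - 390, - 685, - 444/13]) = [-844,  -  829, - 685, - 390, - 378, - 444/13, 101/2, 216, 230, 279, 955]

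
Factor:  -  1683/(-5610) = 3/10=2^ ( - 1 )*3^1*5^(-1 ) 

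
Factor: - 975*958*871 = - 2^1* 3^1*5^2*13^2*67^1*479^1 =-813557550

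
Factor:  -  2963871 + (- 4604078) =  - 113^1*66973^1 = - 7567949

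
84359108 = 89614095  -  5254987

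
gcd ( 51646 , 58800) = 98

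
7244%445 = 124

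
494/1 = 494 = 494.00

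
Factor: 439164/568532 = 109791/142133= 3^2*11^1*89^( - 1)*1109^1*1597^ ( - 1)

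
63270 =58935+4335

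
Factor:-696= - 2^3*3^1*29^1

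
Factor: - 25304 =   -  2^3*3163^1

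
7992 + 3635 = 11627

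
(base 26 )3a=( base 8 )130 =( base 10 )88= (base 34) 2K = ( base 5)323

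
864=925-61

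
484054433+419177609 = 903232042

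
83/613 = 83/613 = 0.14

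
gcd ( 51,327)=3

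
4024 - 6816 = - 2792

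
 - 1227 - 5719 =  - 6946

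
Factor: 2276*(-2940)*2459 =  - 16454250960 = -2^4*3^1*5^1*7^2*569^1*2459^1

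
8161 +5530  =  13691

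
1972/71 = 27 + 55/71 = 27.77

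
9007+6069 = 15076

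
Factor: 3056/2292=4/3 = 2^2*3^(- 1 )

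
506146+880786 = 1386932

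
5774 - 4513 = 1261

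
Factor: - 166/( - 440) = 2^( - 2) * 5^(-1)*11^( - 1 )*83^1 = 83/220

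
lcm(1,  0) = 0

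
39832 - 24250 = 15582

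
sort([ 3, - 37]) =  [ - 37,  3]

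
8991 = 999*9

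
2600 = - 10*(-260) 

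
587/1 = 587=587.00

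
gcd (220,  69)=1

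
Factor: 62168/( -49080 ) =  - 19/15=- 3^( - 1)*5^ ( - 1)*19^1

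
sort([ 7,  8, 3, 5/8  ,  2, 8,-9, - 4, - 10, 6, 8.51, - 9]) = [-10, - 9, - 9,-4, 5/8, 2, 3, 6, 7, 8, 8, 8.51 ] 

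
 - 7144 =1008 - 8152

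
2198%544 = 22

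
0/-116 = 0/1 = - 0.00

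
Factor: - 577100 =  - 2^2*  5^2* 29^1*199^1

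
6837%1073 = 399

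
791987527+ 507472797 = 1299460324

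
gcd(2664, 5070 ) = 6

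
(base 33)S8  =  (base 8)1644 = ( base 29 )134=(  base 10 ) 932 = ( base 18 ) 2FE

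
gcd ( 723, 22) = 1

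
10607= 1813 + 8794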